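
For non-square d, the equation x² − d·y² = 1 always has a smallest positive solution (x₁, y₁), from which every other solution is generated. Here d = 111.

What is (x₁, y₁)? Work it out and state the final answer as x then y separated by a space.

295 28

√111 = [10; 1,1,6,1,1,20, …], period ℓ=6 (even) → k=5
k=0  a_k=10  p_k/q_k = 10/1
k=1  a_k=1  p_k/q_k = 11/1
k=2  a_k=1  p_k/q_k = 21/2
…
k=4  a_k=1  p_k/q_k = 158/15
k=5  a_k=1  p_k/q_k = 295/28
(x₁, y₁) = (295, 28);  295² − 111·28² = 1 ✓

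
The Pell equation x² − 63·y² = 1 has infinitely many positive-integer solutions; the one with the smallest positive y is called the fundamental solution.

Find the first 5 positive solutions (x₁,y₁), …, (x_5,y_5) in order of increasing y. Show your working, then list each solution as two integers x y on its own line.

8 1
127 16
2024 255
32257 4064
514088 64769

d=63: √d = [7; 1,14] (ℓ=2, even), read p_1/q_1
k=0  a_k=7  p_k/q_k = 7/1
k=1  a_k=1  p_k/q_k = 8/1
(x₁, y₁) = (8, 1);  8² − 63·1² = 1 ✓
n=2: (8,1)∘(8,1) = (8·8+63·1·1, 8·1+1·8) = (127,16)
n=3: (127,16)∘(8,1) = (8·127+63·1·16, 8·16+1·127) = (2024,255)
n=4: (2024,255)∘(8,1) = (8·2024+63·1·255, 8·255+1·2024) = (32257,4064)
n=5: (32257,4064)∘(8,1) = (8·32257+63·1·4064, 8·4064+1·32257) = (514088,64769)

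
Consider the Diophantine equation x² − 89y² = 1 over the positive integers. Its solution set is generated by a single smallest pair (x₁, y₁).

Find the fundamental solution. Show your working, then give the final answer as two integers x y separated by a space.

500001 53000

√89 → a₀=9, period (2,3,3,2,18); ℓ=5 odd so k=9
step 0: (9, 1)  from 9·(1,0) + (0,1)
step 1: (19, 2)  from 2·(9,1) + (1,0)
…
step 6: (18934, 2007)  from 2·(9217,977) + (500,53)
…
step 8: (216991, 23001)  from 3·(66019,6998) + (18934,2007)
step 9: (500001, 53000)  from 2·(216991,23001) + (66019,6998)
(x₁, y₁) = (500001, 53000);  500001² − 89·53000² = 1 ✓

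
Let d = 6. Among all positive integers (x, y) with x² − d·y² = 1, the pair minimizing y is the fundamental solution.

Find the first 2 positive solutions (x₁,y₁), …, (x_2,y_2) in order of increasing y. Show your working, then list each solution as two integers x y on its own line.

5 2
49 20

d=6: √d = [2; 2,4] (ℓ=2, even), read p_1/q_1
a_0=2:  p_0=2·1+0=2,  q_0=2·0+1=1
a_1=2:  p_1=2·2+1=5,  q_1=2·1+0=2
(x₁, y₁) = (5, 2);  5² − 6·2² = 1 ✓
(5+2√6)^2 = 49 + 20√6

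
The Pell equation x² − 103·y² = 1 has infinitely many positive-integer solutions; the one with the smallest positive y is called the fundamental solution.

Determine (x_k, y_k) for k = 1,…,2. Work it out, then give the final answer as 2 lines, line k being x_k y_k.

[10; 6,1,2,1,1,9,1,1,2,1,6,20] for √103; ℓ=12 ⇒ convergent index 11
step 0: (10, 1)  from 10·(1,0) + (0,1)
…
step 10: (33877, 3338)  from 1·(24266,2391) + (9611,947)
step 11: (227528, 22419)  from 6·(33877,3338) + (24266,2391)
→ (227528, 22419).  Check: 227528²=51768990784, 103·22419²=51768990783, difference 1.
k=2:  x_2 = 227528·227528+103·22419·22419 = 103537981567,  y_2 = 227528·22419+22419·227528 = 10201900464

227528 22419
103537981567 10201900464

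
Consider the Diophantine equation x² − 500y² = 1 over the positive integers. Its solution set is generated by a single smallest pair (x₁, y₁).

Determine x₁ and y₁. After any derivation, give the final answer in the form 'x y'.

√500 → a₀=22, period (2,1,3,2,1,…,1,2,44); ℓ=14 even so k=13
i=0: a=22 ⇒ p=22, q=1
…
i=2: a=1 ⇒ p=67, q=3
…
i=4: a=2 ⇒ p=559, q=25
…
i=8: a=1 ⇒ p=15809, q=707
…
i=11: a=3 ⇒ p=259205, q=11592
i=12: a=1 ⇒ p=335522, q=15005
i=13: a=2 ⇒ p=930249, q=41602
(x₁, y₁) = (930249, 41602);  930249² − 500·41602² = 1 ✓

930249 41602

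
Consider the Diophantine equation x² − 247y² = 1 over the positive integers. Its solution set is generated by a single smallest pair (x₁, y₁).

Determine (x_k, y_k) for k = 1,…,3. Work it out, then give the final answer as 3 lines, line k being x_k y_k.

85292 5427
14549450527 925759368
2481903468612476 157919736025485

√247 → a₀=15, period (1,2,1,1,9,1,9,1,1,2,1,30); ℓ=12 even so k=11
k=0  a_k=15  p_k/q_k = 15/1
k=1  a_k=1  p_k/q_k = 16/1
k=2  a_k=2  p_k/q_k = 47/3
k=3  a_k=1  p_k/q_k = 63/4
k=4  a_k=1  p_k/q_k = 110/7
…
k=9  a_k=1  p_k/q_k = 24203/1540
k=10  a_k=2  p_k/q_k = 61089/3887
k=11  a_k=1  p_k/q_k = 85292/5427
→ (85292, 5427).  Check: 85292²=7274725264, 247·5427²=7274725263, difference 1.
(85292+5427√247)^2 = 14549450527 + 925759368√247
(85292+5427√247)^3 = 2481903468612476 + 157919736025485√247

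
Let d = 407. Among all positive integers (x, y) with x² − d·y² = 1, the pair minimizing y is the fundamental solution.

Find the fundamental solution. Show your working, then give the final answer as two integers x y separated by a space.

2663 132

[20; 5,1,2,1,5,40] for √407; ℓ=6 ⇒ convergent index 5
k=0  a_k=20  p_k/q_k = 20/1
…
k=2  a_k=1  p_k/q_k = 121/6
…
k=4  a_k=1  p_k/q_k = 464/23
k=5  a_k=5  p_k/q_k = 2663/132
(x₁, y₁) = (2663, 132);  2663² − 407·132² = 1 ✓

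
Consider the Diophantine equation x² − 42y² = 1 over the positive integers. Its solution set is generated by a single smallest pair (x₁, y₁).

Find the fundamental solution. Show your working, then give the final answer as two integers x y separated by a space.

13 2

d=42: √d = [6; 2,12] (ℓ=2, even), read p_1/q_1
a_0=6:  p_0=6·1+0=6,  q_0=6·0+1=1
a_1=2:  p_1=2·6+1=13,  q_1=2·1+0=2
fundamental: x₁=13, y₁=2  (since 169 − 42·4 = 1)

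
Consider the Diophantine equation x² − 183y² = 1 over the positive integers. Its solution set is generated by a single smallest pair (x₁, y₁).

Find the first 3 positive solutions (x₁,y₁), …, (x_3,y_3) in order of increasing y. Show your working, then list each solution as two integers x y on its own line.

487 36
474337 35064
462003751 34152300

d=183: √d = [13; 1,1,8,1,1,26] (ℓ=6, even), read p_5/q_5
i=0: a=13 ⇒ p=13, q=1
i=1: a=1 ⇒ p=14, q=1
i=2: a=1 ⇒ p=27, q=2
…
i=4: a=1 ⇒ p=257, q=19
i=5: a=1 ⇒ p=487, q=36
(x₁, y₁) = (487, 36);  487² − 183·36² = 1 ✓
k=2:  x_2 = 487·487+183·36·36 = 474337,  y_2 = 487·36+36·487 = 35064
k=3:  x_3 = 487·474337+183·36·35064 = 462003751,  y_3 = 487·35064+36·474337 = 34152300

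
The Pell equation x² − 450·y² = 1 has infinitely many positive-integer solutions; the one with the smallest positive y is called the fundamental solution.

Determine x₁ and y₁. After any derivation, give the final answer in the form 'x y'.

19601 924

√450 → a₀=21, period (4,1,2,4,2,1,4,42); ℓ=8 even so k=7
a_0=21:  p_0=21·1+0=21,  q_0=21·0+1=1
a_1=4:  p_1=4·21+1=85,  q_1=4·1+0=4
…
a_4=4:  p_4=4·297+106=1294,  q_4=4·14+5=61
a_5=2:  p_5=2·1294+297=2885,  q_5=2·61+14=136
a_6=1:  p_6=1·2885+1294=4179,  q_6=1·136+61=197
a_7=4:  p_7=4·4179+2885=19601,  q_7=4·197+136=924
fundamental: x₁=19601, y₁=924  (since 384199201 − 450·853776 = 1)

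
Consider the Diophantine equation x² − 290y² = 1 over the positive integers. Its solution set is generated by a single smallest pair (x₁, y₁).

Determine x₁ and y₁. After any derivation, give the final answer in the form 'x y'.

[17; 34] for √290; ℓ=1 ⇒ convergent index 1
k=0  a_k=17  p_k/q_k = 17/1
k=1  a_k=34  p_k/q_k = 579/34
→ (579, 34).  Check: 579²=335241, 290·34²=335240, difference 1.

579 34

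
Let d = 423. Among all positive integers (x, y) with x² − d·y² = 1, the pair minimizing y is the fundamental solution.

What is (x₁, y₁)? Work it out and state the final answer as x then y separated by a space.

4607 224

[20; 1,1,3,4,3,1,1,40] for √423; ℓ=8 ⇒ convergent index 7
k=0  a_k=20  p_k/q_k = 20/1
k=1  a_k=1  p_k/q_k = 21/1
…
k=6  a_k=1  p_k/q_k = 2612/127
k=7  a_k=1  p_k/q_k = 4607/224
fundamental: x₁=4607, y₁=224  (since 21224449 − 423·50176 = 1)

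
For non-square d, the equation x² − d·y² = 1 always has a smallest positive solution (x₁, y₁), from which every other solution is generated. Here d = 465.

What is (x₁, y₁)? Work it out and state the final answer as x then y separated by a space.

[21; 1,1,3,2,2,2,3,1,1,42] for √465; ℓ=10 ⇒ convergent index 9
i=0: a=21 ⇒ p=21, q=1
i=1: a=1 ⇒ p=22, q=1
i=2: a=1 ⇒ p=43, q=2
…
i=8: a=1 ⇒ p=8949, q=415
i=9: a=1 ⇒ p=15871, q=736
→ (15871, 736).  Check: 15871²=251888641, 465·736²=251888640, difference 1.

15871 736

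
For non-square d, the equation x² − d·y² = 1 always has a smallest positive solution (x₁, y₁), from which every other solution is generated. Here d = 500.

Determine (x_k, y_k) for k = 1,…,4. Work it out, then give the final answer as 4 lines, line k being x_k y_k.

d=500: √d = [22; 2,1,3,2,1,…,1,2,44] (ℓ=14, even), read p_13/q_13
k=0  a_k=22  p_k/q_k = 22/1
k=1  a_k=2  p_k/q_k = 45/2
…
k=3  a_k=3  p_k/q_k = 246/11
k=4  a_k=2  p_k/q_k = 559/25
k=5  a_k=1  p_k/q_k = 805/36
…
k=9  a_k=1  p_k/q_k = 30254/1353
k=10  a_k=2  p_k/q_k = 76317/3413
k=11  a_k=3  p_k/q_k = 259205/11592
k=12  a_k=1  p_k/q_k = 335522/15005
k=13  a_k=2  p_k/q_k = 930249/41602
→ (930249, 41602).  Check: 930249²=865363202001, 500·41602²=865363202000, difference 1.
(x_2, y_2) = (930249·930249 + 500·41602·41602, 930249·41602 + 41602·930249) = (1730726404001, 77400437796)
(x_3, y_3) = (930249·1730726404001 + 500·41602·77400437796, 930249·77400437796 + 41602·1730726404001) = (3220013013190122249, 144003359718540806)
(x_4, y_4) = (930249·3220013013190122249 + 500·41602·144003359718540806, 930249·144003359718540806 + 41602·3220013013190122249) = (5990827771012465337616001, 267917962749548332043592)

930249 41602
1730726404001 77400437796
3220013013190122249 144003359718540806
5990827771012465337616001 267917962749548332043592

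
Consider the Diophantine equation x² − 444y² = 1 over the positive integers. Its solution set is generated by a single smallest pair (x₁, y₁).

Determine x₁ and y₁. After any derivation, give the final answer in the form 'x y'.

d=444: √d = [21; 14,42] (ℓ=2, even), read p_1/q_1
a_0=21:  p_0=21·1+0=21,  q_0=21·0+1=1
a_1=14:  p_1=14·21+1=295,  q_1=14·1+0=14
(x₁, y₁) = (295, 14);  295² − 444·14² = 1 ✓

295 14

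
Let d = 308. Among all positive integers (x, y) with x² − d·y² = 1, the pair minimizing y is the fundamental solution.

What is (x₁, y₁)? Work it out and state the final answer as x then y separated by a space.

351 20

[17; 1,1,4,1,1,34] for √308; ℓ=6 ⇒ convergent index 5
i=0: a=17 ⇒ p=17, q=1
i=1: a=1 ⇒ p=18, q=1
i=2: a=1 ⇒ p=35, q=2
…
i=4: a=1 ⇒ p=193, q=11
i=5: a=1 ⇒ p=351, q=20
fundamental: x₁=351, y₁=20  (since 123201 − 308·400 = 1)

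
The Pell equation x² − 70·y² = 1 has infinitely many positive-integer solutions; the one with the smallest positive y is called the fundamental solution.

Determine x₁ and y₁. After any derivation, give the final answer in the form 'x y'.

251 30

[8; 2,1,2,1,2,16] for √70; ℓ=6 ⇒ convergent index 5
step 0: (8, 1)  from 8·(1,0) + (0,1)
…
step 3: (67, 8)  from 2·(25,3) + (17,2)
step 4: (92, 11)  from 1·(67,8) + (25,3)
step 5: (251, 30)  from 2·(92,11) + (67,8)
fundamental: x₁=251, y₁=30  (since 63001 − 70·900 = 1)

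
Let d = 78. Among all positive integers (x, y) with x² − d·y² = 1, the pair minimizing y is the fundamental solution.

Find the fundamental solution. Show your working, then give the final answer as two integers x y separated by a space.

53 6

d=78: √d = [8; 1,4,1,16] (ℓ=4, even), read p_3/q_3
step 0: (8, 1)  from 8·(1,0) + (0,1)
…
step 2: (44, 5)  from 4·(9,1) + (8,1)
step 3: (53, 6)  from 1·(44,5) + (9,1)
(x₁, y₁) = (53, 6);  53² − 78·6² = 1 ✓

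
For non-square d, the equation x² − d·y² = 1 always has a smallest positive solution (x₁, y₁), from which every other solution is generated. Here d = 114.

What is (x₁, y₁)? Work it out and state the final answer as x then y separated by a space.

[10; 1,2,10,2,1,20] for √114; ℓ=6 ⇒ convergent index 5
k=0  a_k=10  p_k/q_k = 10/1
…
k=2  a_k=2  p_k/q_k = 32/3
k=3  a_k=10  p_k/q_k = 331/31
k=4  a_k=2  p_k/q_k = 694/65
k=5  a_k=1  p_k/q_k = 1025/96
fundamental: x₁=1025, y₁=96  (since 1050625 − 114·9216 = 1)

1025 96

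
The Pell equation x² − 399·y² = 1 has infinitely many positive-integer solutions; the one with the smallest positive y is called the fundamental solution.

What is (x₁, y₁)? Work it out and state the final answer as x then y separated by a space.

20 1

d=399: √d = [19; 1,38] (ℓ=2, even), read p_1/q_1
step 0: (19, 1)  from 19·(1,0) + (0,1)
step 1: (20, 1)  from 1·(19,1) + (1,0)
fundamental: x₁=20, y₁=1  (since 400 − 399·1 = 1)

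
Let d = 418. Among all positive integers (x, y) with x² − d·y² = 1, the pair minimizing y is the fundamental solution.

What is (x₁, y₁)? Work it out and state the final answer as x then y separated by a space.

√418 = [20; 2,4,20,4,2,40, …], period ℓ=6 (even) → k=5
step 0: (20, 1)  from 20·(1,0) + (0,1)
…
step 4: (15068, 737)  from 4·(3721,182) + (184,9)
step 5: (33857, 1656)  from 2·(15068,737) + (3721,182)
→ (33857, 1656).  Check: 33857²=1146296449, 418·1656²=1146296448, difference 1.

33857 1656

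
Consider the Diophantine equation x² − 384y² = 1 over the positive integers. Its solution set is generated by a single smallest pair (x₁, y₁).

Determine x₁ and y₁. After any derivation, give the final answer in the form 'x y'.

4801 245

[19; 1,1,2,9,2,1,1,38] for √384; ℓ=8 ⇒ convergent index 7
step 0: (19, 1)  from 19·(1,0) + (0,1)
…
step 2: (39, 2)  from 1·(20,1) + (19,1)
step 3: (98, 5)  from 2·(39,2) + (20,1)
…
step 5: (1940, 99)  from 2·(921,47) + (98,5)
step 6: (2861, 146)  from 1·(1940,99) + (921,47)
step 7: (4801, 245)  from 1·(2861,146) + (1940,99)
→ (4801, 245).  Check: 4801²=23049601, 384·245²=23049600, difference 1.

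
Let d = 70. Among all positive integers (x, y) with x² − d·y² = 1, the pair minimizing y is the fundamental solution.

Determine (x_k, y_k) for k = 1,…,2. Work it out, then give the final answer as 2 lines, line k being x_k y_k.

251 30
126001 15060

√70 → a₀=8, period (2,1,2,1,2,16); ℓ=6 even so k=5
i=0: a=8 ⇒ p=8, q=1
…
i=4: a=1 ⇒ p=92, q=11
i=5: a=2 ⇒ p=251, q=30
(x₁, y₁) = (251, 30);  251² − 70·30² = 1 ✓
k=2:  x_2 = 251·251+70·30·30 = 126001,  y_2 = 251·30+30·251 = 15060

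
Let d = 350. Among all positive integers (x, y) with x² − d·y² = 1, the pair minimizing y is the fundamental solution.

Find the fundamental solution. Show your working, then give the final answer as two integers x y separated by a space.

449 24

d=350: √d = [18; 1,2,2,2,1,36] (ℓ=6, even), read p_5/q_5
i=0: a=18 ⇒ p=18, q=1
i=1: a=1 ⇒ p=19, q=1
…
i=4: a=2 ⇒ p=318, q=17
i=5: a=1 ⇒ p=449, q=24
(x₁, y₁) = (449, 24);  449² − 350·24² = 1 ✓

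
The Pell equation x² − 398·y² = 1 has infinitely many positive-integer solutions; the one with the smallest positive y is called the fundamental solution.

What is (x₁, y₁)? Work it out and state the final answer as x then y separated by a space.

399 20

d=398: √d = [19; 1,18,1,38] (ℓ=4, even), read p_3/q_3
step 0: (19, 1)  from 19·(1,0) + (0,1)
…
step 2: (379, 19)  from 18·(20,1) + (19,1)
step 3: (399, 20)  from 1·(379,19) + (20,1)
→ (399, 20).  Check: 399²=159201, 398·20²=159200, difference 1.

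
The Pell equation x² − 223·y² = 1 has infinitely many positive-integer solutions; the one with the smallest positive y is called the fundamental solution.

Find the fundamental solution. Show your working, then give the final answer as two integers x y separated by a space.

224 15

√223 → a₀=14, period (1,13,1,28); ℓ=4 even so k=3
step 0: (14, 1)  from 14·(1,0) + (0,1)
step 1: (15, 1)  from 1·(14,1) + (1,0)
step 2: (209, 14)  from 13·(15,1) + (14,1)
step 3: (224, 15)  from 1·(209,14) + (15,1)
fundamental: x₁=224, y₁=15  (since 50176 − 223·225 = 1)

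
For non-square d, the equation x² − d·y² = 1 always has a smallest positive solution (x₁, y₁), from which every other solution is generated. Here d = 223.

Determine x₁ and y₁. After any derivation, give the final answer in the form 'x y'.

224 15

√223 = [14; 1,13,1,28, …], period ℓ=4 (even) → k=3
a_0=14:  p_0=14·1+0=14,  q_0=14·0+1=1
…
a_2=13:  p_2=13·15+14=209,  q_2=13·1+1=14
a_3=1:  p_3=1·209+15=224,  q_3=1·14+1=15
→ (224, 15).  Check: 224²=50176, 223·15²=50175, difference 1.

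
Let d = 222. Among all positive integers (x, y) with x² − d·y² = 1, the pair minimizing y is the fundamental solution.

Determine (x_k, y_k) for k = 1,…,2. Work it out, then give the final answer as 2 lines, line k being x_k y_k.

149 10
44401 2980

√222 → a₀=14, period (1,8,1,28); ℓ=4 even so k=3
a_0=14:  p_0=14·1+0=14,  q_0=14·0+1=1
…
a_2=8:  p_2=8·15+14=134,  q_2=8·1+1=9
a_3=1:  p_3=1·134+15=149,  q_3=1·9+1=10
(x₁, y₁) = (149, 10);  149² − 222·10² = 1 ✓
k=2:  x_2 = 149·149+222·10·10 = 44401,  y_2 = 149·10+10·149 = 2980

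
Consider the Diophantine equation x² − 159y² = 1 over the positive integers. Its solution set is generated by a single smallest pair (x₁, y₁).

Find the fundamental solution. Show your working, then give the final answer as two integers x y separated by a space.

1324 105

√159 = [12; 1,1,1,1,3,1,1,1,1,24, …], period ℓ=10 (even) → k=9
a_0=12:  p_0=12·1+0=12,  q_0=12·0+1=1
a_1=1:  p_1=1·12+1=13,  q_1=1·1+0=1
a_2=1:  p_2=1·13+12=25,  q_2=1·1+1=2
…
a_5=3:  p_5=3·63+38=227,  q_5=3·5+3=18
a_6=1:  p_6=1·227+63=290,  q_6=1·18+5=23
a_7=1:  p_7=1·290+227=517,  q_7=1·23+18=41
a_8=1:  p_8=1·517+290=807,  q_8=1·41+23=64
a_9=1:  p_9=1·807+517=1324,  q_9=1·64+41=105
(x₁, y₁) = (1324, 105);  1324² − 159·105² = 1 ✓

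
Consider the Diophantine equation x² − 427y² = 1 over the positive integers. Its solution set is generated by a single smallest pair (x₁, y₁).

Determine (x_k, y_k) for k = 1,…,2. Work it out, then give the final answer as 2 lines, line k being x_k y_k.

62 3
7687 372

√427 → a₀=20, period (1,1,1,40); ℓ=4 even so k=3
i=0: a=20 ⇒ p=20, q=1
i=1: a=1 ⇒ p=21, q=1
i=2: a=1 ⇒ p=41, q=2
i=3: a=1 ⇒ p=62, q=3
(x₁, y₁) = (62, 3);  62² − 427·3² = 1 ✓
k=2:  x_2 = 62·62+427·3·3 = 7687,  y_2 = 62·3+3·62 = 372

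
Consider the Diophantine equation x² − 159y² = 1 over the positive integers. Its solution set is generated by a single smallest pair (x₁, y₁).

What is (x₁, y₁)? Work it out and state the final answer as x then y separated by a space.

[12; 1,1,1,1,3,1,1,1,1,24] for √159; ℓ=10 ⇒ convergent index 9
a_0=12:  p_0=12·1+0=12,  q_0=12·0+1=1
…
a_5=3:  p_5=3·63+38=227,  q_5=3·5+3=18
…
a_8=1:  p_8=1·517+290=807,  q_8=1·41+23=64
a_9=1:  p_9=1·807+517=1324,  q_9=1·64+41=105
(x₁, y₁) = (1324, 105);  1324² − 159·105² = 1 ✓

1324 105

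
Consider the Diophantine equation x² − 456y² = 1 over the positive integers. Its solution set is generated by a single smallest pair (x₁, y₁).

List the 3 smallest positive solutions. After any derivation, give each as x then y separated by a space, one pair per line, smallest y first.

1025 48
2101249 98400
4307559425 201719952

√456 → a₀=21, period (2,1,4,1,2,42); ℓ=6 even so k=5
step 0: (21, 1)  from 21·(1,0) + (0,1)
…
step 4: (363, 17)  from 1·(299,14) + (64,3)
step 5: (1025, 48)  from 2·(363,17) + (299,14)
(x₁, y₁) = (1025, 48);  1025² − 456·48² = 1 ✓
(1025+48√456)^2 = 2101249 + 98400√456
(1025+48√456)^3 = 4307559425 + 201719952√456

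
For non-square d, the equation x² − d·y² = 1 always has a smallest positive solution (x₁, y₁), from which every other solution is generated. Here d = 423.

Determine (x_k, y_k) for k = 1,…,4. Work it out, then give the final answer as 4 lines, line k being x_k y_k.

4607 224
42448897 2063936
391124132351 19017106080
3603817713033217 175223613357184

√423 = [20; 1,1,3,4,3,1,1,40, …], period ℓ=8 (even) → k=7
a_0=20:  p_0=20·1+0=20,  q_0=20·0+1=1
a_1=1:  p_1=1·20+1=21,  q_1=1·1+0=1
a_2=1:  p_2=1·21+20=41,  q_2=1·1+1=2
…
a_4=4:  p_4=4·144+41=617,  q_4=4·7+2=30
…
a_6=1:  p_6=1·1995+617=2612,  q_6=1·97+30=127
a_7=1:  p_7=1·2612+1995=4607,  q_7=1·127+97=224
(x₁, y₁) = (4607, 224);  4607² − 423·224² = 1 ✓
k=2:  x_2 = 4607·4607+423·224·224 = 42448897,  y_2 = 4607·224+224·4607 = 2063936
k=3:  x_3 = 4607·42448897+423·224·2063936 = 391124132351,  y_3 = 4607·2063936+224·42448897 = 19017106080
k=4:  x_4 = 4607·391124132351+423·224·19017106080 = 3603817713033217,  y_4 = 4607·19017106080+224·391124132351 = 175223613357184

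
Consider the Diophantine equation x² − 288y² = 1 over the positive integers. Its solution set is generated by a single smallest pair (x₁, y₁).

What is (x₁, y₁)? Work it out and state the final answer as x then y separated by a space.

√288 = [16; 1,32, …], period ℓ=2 (even) → k=1
step 0: (16, 1)  from 16·(1,0) + (0,1)
step 1: (17, 1)  from 1·(16,1) + (1,0)
fundamental: x₁=17, y₁=1  (since 289 − 288·1 = 1)

17 1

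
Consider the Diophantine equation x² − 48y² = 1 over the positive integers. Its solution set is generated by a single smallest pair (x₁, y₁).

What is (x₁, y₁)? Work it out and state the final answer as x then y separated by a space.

7 1

√48 → a₀=6, period (1,12); ℓ=2 even so k=1
i=0: a=6 ⇒ p=6, q=1
i=1: a=1 ⇒ p=7, q=1
(x₁, y₁) = (7, 1);  7² − 48·1² = 1 ✓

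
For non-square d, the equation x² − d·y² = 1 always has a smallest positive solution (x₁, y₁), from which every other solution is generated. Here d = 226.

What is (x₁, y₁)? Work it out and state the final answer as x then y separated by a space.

√226 → a₀=15, period (30); ℓ=1 odd so k=1
i=0: a=15 ⇒ p=15, q=1
i=1: a=30 ⇒ p=451, q=30
(x₁, y₁) = (451, 30);  451² − 226·30² = 1 ✓

451 30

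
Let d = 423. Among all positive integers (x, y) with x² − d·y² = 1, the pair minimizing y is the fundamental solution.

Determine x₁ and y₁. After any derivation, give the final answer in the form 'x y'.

4607 224

√423 → a₀=20, period (1,1,3,4,3,1,1,40); ℓ=8 even so k=7
i=0: a=20 ⇒ p=20, q=1
i=1: a=1 ⇒ p=21, q=1
i=2: a=1 ⇒ p=41, q=2
…
i=6: a=1 ⇒ p=2612, q=127
i=7: a=1 ⇒ p=4607, q=224
→ (4607, 224).  Check: 4607²=21224449, 423·224²=21224448, difference 1.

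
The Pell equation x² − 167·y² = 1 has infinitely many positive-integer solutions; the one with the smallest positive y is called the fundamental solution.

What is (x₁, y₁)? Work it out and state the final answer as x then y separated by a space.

[12; 1,11,1,24] for √167; ℓ=4 ⇒ convergent index 3
k=0  a_k=12  p_k/q_k = 12/1
k=1  a_k=1  p_k/q_k = 13/1
k=2  a_k=11  p_k/q_k = 155/12
k=3  a_k=1  p_k/q_k = 168/13
→ (168, 13).  Check: 168²=28224, 167·13²=28223, difference 1.

168 13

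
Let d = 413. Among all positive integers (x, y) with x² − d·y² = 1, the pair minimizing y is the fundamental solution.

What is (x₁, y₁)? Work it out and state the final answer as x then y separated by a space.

113399 5580

√413 → a₀=20, period (3,9,1,4,1,9,3,40); ℓ=8 even so k=7
step 0: (20, 1)  from 20·(1,0) + (0,1)
…
step 2: (569, 28)  from 9·(61,3) + (20,1)
step 3: (630, 31)  from 1·(569,28) + (61,3)
…
step 5: (3719, 183)  from 1·(3089,152) + (630,31)
step 6: (36560, 1799)  from 9·(3719,183) + (3089,152)
step 7: (113399, 5580)  from 3·(36560,1799) + (3719,183)
fundamental: x₁=113399, y₁=5580  (since 12859333201 − 413·31136400 = 1)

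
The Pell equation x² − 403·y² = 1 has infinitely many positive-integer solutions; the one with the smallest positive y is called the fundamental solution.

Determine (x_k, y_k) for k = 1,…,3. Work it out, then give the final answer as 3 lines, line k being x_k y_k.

√403 → a₀=20, period (13,2,1,3,1,3,1,2,13,40); ℓ=10 even so k=9
a_0=20:  p_0=20·1+0=20,  q_0=20·0+1=1
a_1=13:  p_1=13·20+1=261,  q_1=13·1+0=13
a_2=2:  p_2=2·261+20=542,  q_2=2·13+1=27
a_3=1:  p_3=1·542+261=803,  q_3=1·27+13=40
…
a_7=1:  p_7=1·14213+3754=17967,  q_7=1·708+187=895
a_8=2:  p_8=2·17967+14213=50147,  q_8=2·895+708=2498
a_9=13:  p_9=13·50147+17967=669878,  q_9=13·2498+895=33369
(x₁, y₁) = (669878, 33369);  669878² − 403·33369² = 1 ✓
(x_2, y_2) = (669878·669878 + 403·33369·33369, 669878·33369 + 33369·669878) = (897473069767, 44706317964)
(x_3, y_3) = (669878·897473069767 + 403·33369·44706317964, 669878·44706317964 + 33369·897473069767) = (1202394930058086974, 59895557730143415)

669878 33369
897473069767 44706317964
1202394930058086974 59895557730143415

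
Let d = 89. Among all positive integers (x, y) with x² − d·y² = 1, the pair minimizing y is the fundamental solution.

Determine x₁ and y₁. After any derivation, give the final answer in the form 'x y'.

500001 53000

d=89: √d = [9; 2,3,3,2,18] (ℓ=5, odd), read p_9/q_9
a_0=9:  p_0=9·1+0=9,  q_0=9·0+1=1
…
a_2=3:  p_2=3·19+9=66,  q_2=3·2+1=7
a_3=3:  p_3=3·66+19=217,  q_3=3·7+2=23
…
a_7=3:  p_7=3·18934+9217=66019,  q_7=3·2007+977=6998
a_8=3:  p_8=3·66019+18934=216991,  q_8=3·6998+2007=23001
a_9=2:  p_9=2·216991+66019=500001,  q_9=2·23001+6998=53000
(x₁, y₁) = (500001, 53000);  500001² − 89·53000² = 1 ✓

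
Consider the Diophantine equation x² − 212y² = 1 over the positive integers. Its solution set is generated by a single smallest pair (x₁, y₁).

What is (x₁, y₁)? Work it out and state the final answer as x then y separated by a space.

66249 4550

[14; 1,1,3,1,1,…,1,1,28] for √212; ℓ=14 ⇒ convergent index 13
i=0: a=14 ⇒ p=14, q=1
i=1: a=1 ⇒ p=15, q=1
…
i=3: a=3 ⇒ p=102, q=7
…
i=5: a=1 ⇒ p=233, q=16
i=6: a=1 ⇒ p=364, q=25
i=7: a=6 ⇒ p=2417, q=166
…
i=10: a=1 ⇒ p=7979, q=548
i=11: a=3 ⇒ p=29135, q=2001
i=12: a=1 ⇒ p=37114, q=2549
i=13: a=1 ⇒ p=66249, q=4550
→ (66249, 4550).  Check: 66249²=4388930001, 212·4550²=4388930000, difference 1.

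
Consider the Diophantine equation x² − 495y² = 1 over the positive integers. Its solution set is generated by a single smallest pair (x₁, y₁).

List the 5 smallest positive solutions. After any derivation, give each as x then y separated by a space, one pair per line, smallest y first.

√495 → a₀=22, period (4,44); ℓ=2 even so k=1
a_0=22:  p_0=22·1+0=22,  q_0=22·0+1=1
a_1=4:  p_1=4·22+1=89,  q_1=4·1+0=4
(x₁, y₁) = (89, 4);  89² − 495·4² = 1 ✓
(x_2, y_2) = (89·89 + 495·4·4, 89·4 + 4·89) = (15841, 712)
(x_3, y_3) = (89·15841 + 495·4·712, 89·712 + 4·15841) = (2819609, 126732)
(x_4, y_4) = (89·2819609 + 495·4·126732, 89·126732 + 4·2819609) = (501874561, 22557584)
(x_5, y_5) = (89·501874561 + 495·4·22557584, 89·22557584 + 4·501874561) = (89330852249, 4015123220)

89 4
15841 712
2819609 126732
501874561 22557584
89330852249 4015123220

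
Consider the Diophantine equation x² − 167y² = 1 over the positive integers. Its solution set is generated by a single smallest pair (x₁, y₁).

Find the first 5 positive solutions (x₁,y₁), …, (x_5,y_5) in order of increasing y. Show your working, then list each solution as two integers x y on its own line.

168 13
56447 4368
18966024 1467635
6372527617 493120992
2141150313288 165687185677

d=167: √d = [12; 1,11,1,24] (ℓ=4, even), read p_3/q_3
step 0: (12, 1)  from 12·(1,0) + (0,1)
…
step 2: (155, 12)  from 11·(13,1) + (12,1)
step 3: (168, 13)  from 1·(155,12) + (13,1)
fundamental: x₁=168, y₁=13  (since 28224 − 167·169 = 1)
(x_2, y_2) = (168·168 + 167·13·13, 168·13 + 13·168) = (56447, 4368)
(x_3, y_3) = (168·56447 + 167·13·4368, 168·4368 + 13·56447) = (18966024, 1467635)
(x_4, y_4) = (168·18966024 + 167·13·1467635, 168·1467635 + 13·18966024) = (6372527617, 493120992)
(x_5, y_5) = (168·6372527617 + 167·13·493120992, 168·493120992 + 13·6372527617) = (2141150313288, 165687185677)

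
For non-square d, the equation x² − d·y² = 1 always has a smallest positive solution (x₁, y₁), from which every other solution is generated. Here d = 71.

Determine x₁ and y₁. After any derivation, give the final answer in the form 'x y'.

3480 413

√71 → a₀=8, period (2,2,1,7,1,2,2,16); ℓ=8 even so k=7
step 0: (8, 1)  from 8·(1,0) + (0,1)
step 1: (17, 2)  from 2·(8,1) + (1,0)
…
step 5: (514, 61)  from 1·(455,54) + (59,7)
step 6: (1483, 176)  from 2·(514,61) + (455,54)
step 7: (3480, 413)  from 2·(1483,176) + (514,61)
fundamental: x₁=3480, y₁=413  (since 12110400 − 71·170569 = 1)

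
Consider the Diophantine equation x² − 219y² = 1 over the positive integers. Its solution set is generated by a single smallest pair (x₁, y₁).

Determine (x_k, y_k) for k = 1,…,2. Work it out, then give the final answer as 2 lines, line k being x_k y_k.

√219 → a₀=14, period (1,3,1,28); ℓ=4 even so k=3
a_0=14:  p_0=14·1+0=14,  q_0=14·0+1=1
a_1=1:  p_1=1·14+1=15,  q_1=1·1+0=1
a_2=3:  p_2=3·15+14=59,  q_2=3·1+1=4
a_3=1:  p_3=1·59+15=74,  q_3=1·4+1=5
(x₁, y₁) = (74, 5);  74² − 219·5² = 1 ✓
(x_2, y_2) = (74·74 + 219·5·5, 74·5 + 5·74) = (10951, 740)

74 5
10951 740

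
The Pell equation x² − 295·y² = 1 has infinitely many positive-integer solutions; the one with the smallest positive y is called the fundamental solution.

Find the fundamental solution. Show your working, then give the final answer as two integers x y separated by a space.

d=295: √d = [17; 5,1,2,3,2,6,2,3,2,1,5,34] (ℓ=12, even), read p_11/q_11
i=0: a=17 ⇒ p=17, q=1
i=1: a=5 ⇒ p=86, q=5
i=2: a=1 ⇒ p=103, q=6
…
i=4: a=3 ⇒ p=979, q=57
…
i=6: a=6 ⇒ p=14479, q=843
i=7: a=2 ⇒ p=31208, q=1817
i=8: a=3 ⇒ p=108103, q=6294
…
i=10: a=1 ⇒ p=355517, q=20699
i=11: a=5 ⇒ p=2024999, q=117900
(x₁, y₁) = (2024999, 117900);  2024999² − 295·117900² = 1 ✓

2024999 117900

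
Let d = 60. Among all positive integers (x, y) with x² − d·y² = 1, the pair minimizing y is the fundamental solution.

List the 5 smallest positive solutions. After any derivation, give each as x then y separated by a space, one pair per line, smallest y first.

√60 → a₀=7, period (1,2,1,14); ℓ=4 even so k=3
i=0: a=7 ⇒ p=7, q=1
i=1: a=1 ⇒ p=8, q=1
i=2: a=2 ⇒ p=23, q=3
i=3: a=1 ⇒ p=31, q=4
→ (31, 4).  Check: 31²=961, 60·4²=960, difference 1.
k=2:  x_2 = 31·31+60·4·4 = 1921,  y_2 = 31·4+4·31 = 248
k=3:  x_3 = 31·1921+60·4·248 = 119071,  y_3 = 31·248+4·1921 = 15372
k=4:  x_4 = 31·119071+60·4·15372 = 7380481,  y_4 = 31·15372+4·119071 = 952816
k=5:  x_5 = 31·7380481+60·4·952816 = 457470751,  y_5 = 31·952816+4·7380481 = 59059220

31 4
1921 248
119071 15372
7380481 952816
457470751 59059220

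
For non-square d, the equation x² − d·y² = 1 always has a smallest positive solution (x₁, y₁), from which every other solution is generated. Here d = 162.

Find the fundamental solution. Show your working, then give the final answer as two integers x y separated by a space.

[12; 1,2,1,2,12,2,1,2,1,24] for √162; ℓ=10 ⇒ convergent index 9
a_0=12:  p_0=12·1+0=12,  q_0=12·0+1=1
…
a_2=2:  p_2=2·13+12=38,  q_2=2·1+1=3
…
a_4=2:  p_4=2·51+38=140,  q_4=2·4+3=11
a_5=12:  p_5=12·140+51=1731,  q_5=12·11+4=136
a_6=2:  p_6=2·1731+140=3602,  q_6=2·136+11=283
a_7=1:  p_7=1·3602+1731=5333,  q_7=1·283+136=419
a_8=2:  p_8=2·5333+3602=14268,  q_8=2·419+283=1121
a_9=1:  p_9=1·14268+5333=19601,  q_9=1·1121+419=1540
→ (19601, 1540).  Check: 19601²=384199201, 162·1540²=384199200, difference 1.

19601 1540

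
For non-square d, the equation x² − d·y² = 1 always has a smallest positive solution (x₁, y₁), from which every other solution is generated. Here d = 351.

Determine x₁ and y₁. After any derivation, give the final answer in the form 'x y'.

√351 = [18; 1,2,1,3,2,2,2,3,1,2,1,36, …], period ℓ=12 (even) → k=11
a_0=18:  p_0=18·1+0=18,  q_0=18·0+1=1
…
a_2=2:  p_2=2·19+18=56,  q_2=2·1+1=3
…
a_4=3:  p_4=3·75+56=281,  q_4=3·4+3=15
a_5=2:  p_5=2·281+75=637,  q_5=2·15+4=34
a_6=2:  p_6=2·637+281=1555,  q_6=2·34+15=83
a_7=2:  p_7=2·1555+637=3747,  q_7=2·83+34=200
a_8=3:  p_8=3·3747+1555=12796,  q_8=3·200+83=683
…
a_10=2:  p_10=2·16543+12796=45882,  q_10=2·883+683=2449
a_11=1:  p_11=1·45882+16543=62425,  q_11=1·2449+883=3332
(x₁, y₁) = (62425, 3332);  62425² − 351·3332² = 1 ✓

62425 3332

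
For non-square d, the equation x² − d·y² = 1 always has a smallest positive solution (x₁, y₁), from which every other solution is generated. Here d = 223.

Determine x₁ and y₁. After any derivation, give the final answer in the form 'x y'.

d=223: √d = [14; 1,13,1,28] (ℓ=4, even), read p_3/q_3
a_0=14:  p_0=14·1+0=14,  q_0=14·0+1=1
…
a_2=13:  p_2=13·15+14=209,  q_2=13·1+1=14
a_3=1:  p_3=1·209+15=224,  q_3=1·14+1=15
(x₁, y₁) = (224, 15);  224² − 223·15² = 1 ✓

224 15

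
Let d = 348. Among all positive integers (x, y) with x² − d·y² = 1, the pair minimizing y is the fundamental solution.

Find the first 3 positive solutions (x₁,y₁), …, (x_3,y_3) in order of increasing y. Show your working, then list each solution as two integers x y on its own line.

1567 84
4910977 263256
15391000351 825044220

d=348: √d = [18; 1,1,1,8,1,1,1,36] (ℓ=8, even), read p_7/q_7
i=0: a=18 ⇒ p=18, q=1
…
i=2: a=1 ⇒ p=37, q=2
…
i=4: a=8 ⇒ p=485, q=26
…
i=6: a=1 ⇒ p=1026, q=55
i=7: a=1 ⇒ p=1567, q=84
→ (1567, 84).  Check: 1567²=2455489, 348·84²=2455488, difference 1.
(x_2, y_2) = (1567·1567 + 348·84·84, 1567·84 + 84·1567) = (4910977, 263256)
(x_3, y_3) = (1567·4910977 + 348·84·263256, 1567·263256 + 84·4910977) = (15391000351, 825044220)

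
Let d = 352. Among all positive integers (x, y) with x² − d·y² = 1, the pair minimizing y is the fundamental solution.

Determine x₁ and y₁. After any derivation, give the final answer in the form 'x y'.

77617 4137

√352 → a₀=18, period (1,3,5,9,5,3,1,36); ℓ=8 even so k=7
k=0  a_k=18  p_k/q_k = 18/1
…
k=5  a_k=5  p_k/q_k = 18499/986
k=6  a_k=3  p_k/q_k = 59118/3151
k=7  a_k=1  p_k/q_k = 77617/4137
→ (77617, 4137).  Check: 77617²=6024398689, 352·4137²=6024398688, difference 1.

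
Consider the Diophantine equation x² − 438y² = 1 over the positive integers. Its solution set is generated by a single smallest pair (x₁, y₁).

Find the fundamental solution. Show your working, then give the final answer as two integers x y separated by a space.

√438 → a₀=20, period (1,12,1,40); ℓ=4 even so k=3
a_0=20:  p_0=20·1+0=20,  q_0=20·0+1=1
a_1=1:  p_1=1·20+1=21,  q_1=1·1+0=1
a_2=12:  p_2=12·21+20=272,  q_2=12·1+1=13
a_3=1:  p_3=1·272+21=293,  q_3=1·13+1=14
(x₁, y₁) = (293, 14);  293² − 438·14² = 1 ✓

293 14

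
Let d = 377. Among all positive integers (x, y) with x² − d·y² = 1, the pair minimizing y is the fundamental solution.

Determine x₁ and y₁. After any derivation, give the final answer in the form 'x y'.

233 12

[19; 2,2,2,38] for √377; ℓ=4 ⇒ convergent index 3
k=0  a_k=19  p_k/q_k = 19/1
…
k=2  a_k=2  p_k/q_k = 97/5
k=3  a_k=2  p_k/q_k = 233/12
fundamental: x₁=233, y₁=12  (since 54289 − 377·144 = 1)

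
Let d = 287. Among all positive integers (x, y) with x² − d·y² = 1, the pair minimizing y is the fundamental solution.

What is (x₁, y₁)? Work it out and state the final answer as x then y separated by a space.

√287 → a₀=16, period (1,15,1,32); ℓ=4 even so k=3
k=0  a_k=16  p_k/q_k = 16/1
…
k=2  a_k=15  p_k/q_k = 271/16
k=3  a_k=1  p_k/q_k = 288/17
(x₁, y₁) = (288, 17);  288² − 287·17² = 1 ✓

288 17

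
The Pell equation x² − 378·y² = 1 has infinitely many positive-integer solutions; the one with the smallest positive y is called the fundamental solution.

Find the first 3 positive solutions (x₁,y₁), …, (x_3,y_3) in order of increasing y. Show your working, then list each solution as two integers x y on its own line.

√378 → a₀=19, period (2,3,1,4,1,3,2,38); ℓ=8 even so k=7
k=0  a_k=19  p_k/q_k = 19/1
…
k=2  a_k=3  p_k/q_k = 136/7
…
k=5  a_k=1  p_k/q_k = 1011/52
k=6  a_k=3  p_k/q_k = 3869/199
k=7  a_k=2  p_k/q_k = 8749/450
→ (8749, 450).  Check: 8749²=76545001, 378·450²=76545000, difference 1.
(8749+450√378)^2 = 153090001 + 7874100√378
(8749+450√378)^3 = 2678768828749 + 137781001350√378

8749 450
153090001 7874100
2678768828749 137781001350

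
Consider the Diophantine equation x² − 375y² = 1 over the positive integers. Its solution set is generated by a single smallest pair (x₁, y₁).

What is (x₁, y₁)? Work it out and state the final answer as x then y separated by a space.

15124 781

√375 → a₀=19, period (2,1,2,1,5,1,2,1,2,38); ℓ=10 even so k=9
a_0=19:  p_0=19·1+0=19,  q_0=19·0+1=1
…
a_4=1:  p_4=1·155+58=213,  q_4=1·8+3=11
a_5=5:  p_5=5·213+155=1220,  q_5=5·11+8=63
…
a_8=1:  p_8=1·4086+1433=5519,  q_8=1·211+74=285
a_9=2:  p_9=2·5519+4086=15124,  q_9=2·285+211=781
→ (15124, 781).  Check: 15124²=228735376, 375·781²=228735375, difference 1.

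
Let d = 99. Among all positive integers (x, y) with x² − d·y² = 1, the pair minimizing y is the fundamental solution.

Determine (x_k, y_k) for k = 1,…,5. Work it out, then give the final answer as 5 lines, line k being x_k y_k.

10 1
199 20
3970 399
79201 7960
1580050 158801

√99 → a₀=9, period (1,18); ℓ=2 even so k=1
step 0: (9, 1)  from 9·(1,0) + (0,1)
step 1: (10, 1)  from 1·(9,1) + (1,0)
→ (10, 1).  Check: 10²=100, 99·1²=99, difference 1.
k=2:  x_2 = 10·10+99·1·1 = 199,  y_2 = 10·1+1·10 = 20
k=3:  x_3 = 10·199+99·1·20 = 3970,  y_3 = 10·20+1·199 = 399
k=4:  x_4 = 10·3970+99·1·399 = 79201,  y_4 = 10·399+1·3970 = 7960
k=5:  x_5 = 10·79201+99·1·7960 = 1580050,  y_5 = 10·7960+1·79201 = 158801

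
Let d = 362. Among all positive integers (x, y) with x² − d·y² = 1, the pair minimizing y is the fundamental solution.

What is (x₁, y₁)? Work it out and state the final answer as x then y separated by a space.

723 38

√362 = [19; 38, …], period ℓ=1 (odd) → k=1
step 0: (19, 1)  from 19·(1,0) + (0,1)
step 1: (723, 38)  from 38·(19,1) + (1,0)
→ (723, 38).  Check: 723²=522729, 362·38²=522728, difference 1.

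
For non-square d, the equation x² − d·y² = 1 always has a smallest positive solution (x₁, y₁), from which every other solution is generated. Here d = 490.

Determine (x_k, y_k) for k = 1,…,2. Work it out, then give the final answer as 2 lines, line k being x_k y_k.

[22; 7,2,1,4,4,4,1,2,7,44] for √490; ℓ=10 ⇒ convergent index 9
i=0: a=22 ⇒ p=22, q=1
i=1: a=7 ⇒ p=155, q=7
…
i=4: a=4 ⇒ p=2280, q=103
i=5: a=4 ⇒ p=9607, q=434
…
i=8: a=2 ⇒ p=141338, q=6385
i=9: a=7 ⇒ p=1039681, q=46968
fundamental: x₁=1039681, y₁=46968  (since 1080936581761 − 490·2205993024 = 1)
k=2:  x_2 = 1039681·1039681+490·46968·46968 = 2161873163521,  y_2 = 1039681·46968+46968·1039681 = 97663474416

1039681 46968
2161873163521 97663474416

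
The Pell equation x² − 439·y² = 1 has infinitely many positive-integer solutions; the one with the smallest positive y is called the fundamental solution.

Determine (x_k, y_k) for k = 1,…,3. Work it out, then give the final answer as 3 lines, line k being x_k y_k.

440 21
387199 18480
340734680 16262379

√439 = [20; 1,19,1,40, …], period ℓ=4 (even) → k=3
k=0  a_k=20  p_k/q_k = 20/1
…
k=2  a_k=19  p_k/q_k = 419/20
k=3  a_k=1  p_k/q_k = 440/21
(x₁, y₁) = (440, 21);  440² − 439·21² = 1 ✓
(440+21√439)^2 = 387199 + 18480√439
(440+21√439)^3 = 340734680 + 16262379√439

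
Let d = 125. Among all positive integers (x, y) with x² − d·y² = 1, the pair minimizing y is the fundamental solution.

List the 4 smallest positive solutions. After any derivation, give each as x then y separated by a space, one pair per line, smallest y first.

[11; 5,1,1,5,22] for √125; ℓ=5 ⇒ convergent index 9
i=0: a=11 ⇒ p=11, q=1
i=1: a=5 ⇒ p=56, q=5
…
i=3: a=1 ⇒ p=123, q=11
…
i=8: a=1 ⇒ p=167761, q=15005
i=9: a=5 ⇒ p=930249, q=83204
→ (930249, 83204).  Check: 930249²=865363202001, 125·83204²=865363202000, difference 1.
(x_2, y_2) = (930249·930249 + 125·83204·83204, 930249·83204 + 83204·930249) = (1730726404001, 154800875592)
(x_3, y_3) = (930249·1730726404001 + 125·83204·154800875592, 930249·154800875592 + 83204·1730726404001) = (3220013013190122249, 288006719437081612)
(x_4, y_4) = (930249·3220013013190122249 + 125·83204·288006719437081612, 930249·288006719437081612 + 83204·3220013013190122249) = (5990827771012465337616001, 535835925499096664087184)

930249 83204
1730726404001 154800875592
3220013013190122249 288006719437081612
5990827771012465337616001 535835925499096664087184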